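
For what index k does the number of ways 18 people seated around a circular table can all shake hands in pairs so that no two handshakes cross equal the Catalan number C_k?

With 18 = 2·9 people, non-crossing handshake pairings are non-crossing perfect matchings on a circle, counted by C_9.

9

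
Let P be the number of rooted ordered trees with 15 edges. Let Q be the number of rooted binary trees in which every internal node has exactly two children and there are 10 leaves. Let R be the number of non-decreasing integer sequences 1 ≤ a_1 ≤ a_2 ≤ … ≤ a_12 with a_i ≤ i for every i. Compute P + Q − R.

9491695

A rooted plane tree with 15 edges has 16 nodes, and the count is C_15. So P = C_15 = 9694845.
A full binary tree with L leaves has L−1 internal nodes and is counted by C_{L−1}; L = 10 gives C_9. So Q = C_9 = 4862.
Such sub-staircase sequences of length n are counted by C_n; here n = 12. So R = C_12 = 208012.
P + Q − R = 9694845 + 4862 − 208012 = 9491695.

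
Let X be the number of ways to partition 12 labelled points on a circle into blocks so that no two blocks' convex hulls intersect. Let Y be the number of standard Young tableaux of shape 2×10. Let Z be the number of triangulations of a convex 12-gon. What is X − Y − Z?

174420

Non-crossing partitions of an n-element set are counted by C_n; here n = 12. So X = C_12 = 208012.
By the hook-length formula (or a Dyck-path bijection), SYT of shape 2×10 number C_10. So Y = C_10 = 16796.
A convex 12-gon is triangulated into 10 triangles, and the number of such triangulations is the Catalan number C_{12−2} = C_10. So Z = C_10 = 16796.
X − Y − Z = 208012 − 16796 − 16796 = 174420.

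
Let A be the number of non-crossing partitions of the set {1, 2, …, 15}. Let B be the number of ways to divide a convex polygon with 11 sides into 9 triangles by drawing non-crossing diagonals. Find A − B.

The non-crossing partitions of [15] form a lattice of size C_15. So A = C_15 = 9694845.
Triangulations of a convex m-gon are counted by C_{m−2}; with m = 11 this is C_9. So B = C_9 = 4862.
A − B = 9694845 − 4862 = 9689983.

9689983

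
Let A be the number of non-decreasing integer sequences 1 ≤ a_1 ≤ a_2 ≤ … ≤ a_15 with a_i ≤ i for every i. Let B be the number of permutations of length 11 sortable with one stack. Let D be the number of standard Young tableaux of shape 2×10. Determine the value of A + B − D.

9736835

Such sub-staircase sequences of length n are counted by C_n; here n = 15. So A = C_15 = 9694845.
By Knuth's characterisation, the stack-sortable permutations of length 11 are the 231-avoiders, numbering C_11. So B = C_11 = 58786.
By the hook-length formula (or a Dyck-path bijection), SYT of shape 2×10 number C_10. So D = C_10 = 16796.
A + B − D = 9694845 + 58786 − 16796 = 9736835.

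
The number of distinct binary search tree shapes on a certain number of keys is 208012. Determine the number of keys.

Binary search tree shapes on n keys are counted by C_n; 208012 = C_12.

12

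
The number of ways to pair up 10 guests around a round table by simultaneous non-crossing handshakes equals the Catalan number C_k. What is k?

5

With 10 = 2·5 people, non-crossing handshake pairings are non-crossing perfect matchings on a circle, counted by C_5.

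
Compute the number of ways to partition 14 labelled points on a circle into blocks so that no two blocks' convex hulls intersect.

Non-crossing partitions of an n-element set are counted by C_n; here n = 14.
C_14 = C(28,14)/15 = 40116600/15 = 2674440.

2674440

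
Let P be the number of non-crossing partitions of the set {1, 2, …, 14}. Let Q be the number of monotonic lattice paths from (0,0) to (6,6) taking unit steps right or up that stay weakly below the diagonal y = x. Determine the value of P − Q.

The non-crossing partitions of [14] form a lattice of size C_14. So P = C_14 = 2674440.
Sub-diagonal monotone paths from (0,0) to (6,6) biject with Dyck paths of semilength 6, giving C_6. So Q = C_6 = 132.
P − Q = 2674440 − 132 = 2674308.

2674308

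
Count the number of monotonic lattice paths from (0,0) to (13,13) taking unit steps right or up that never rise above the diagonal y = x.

742900

Monotone paths in an n×n grid that stay weakly below the diagonal are counted by C_n; here n = 13.
C_13 = C_12 · 2(2·12+1)/(12+2) = 208012 · 50/14 = 742900.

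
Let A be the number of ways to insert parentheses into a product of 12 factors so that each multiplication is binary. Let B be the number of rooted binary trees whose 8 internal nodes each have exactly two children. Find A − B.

57356

Ways to associate a product of 12 factors correspond to binary trees on 12 leaves, so the count is C_11. So A = C_11 = 58786.
Full binary trees with n internal nodes are counted by C_n; here n = 8. So B = C_8 = 1430.
A − B = 58786 − 1430 = 57356.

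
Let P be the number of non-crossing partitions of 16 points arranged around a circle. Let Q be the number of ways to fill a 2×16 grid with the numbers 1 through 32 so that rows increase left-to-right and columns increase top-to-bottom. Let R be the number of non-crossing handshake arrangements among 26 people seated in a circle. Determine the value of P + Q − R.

The non-crossing partitions of [16] form a lattice of size C_16. So P = C_16 = 35357670.
Standard Young tableaux of shape 2×n are counted by C_n; here n = 16. So Q = C_16 = 35357670.
Non-crossing handshake pairings of 2n people are counted by C_n; 26 people gives n = 13. So R = C_13 = 742900.
P + Q − R = 35357670 + 35357670 − 742900 = 69972440.

69972440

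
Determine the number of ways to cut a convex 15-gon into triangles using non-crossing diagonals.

742900

Triangulations of a convex m-gon are counted by C_{m−2}; with m = 15 this is C_13.
C_13 = C_12 · 2(2·12+1)/(12+2) = 208012 · 50/14 = 742900.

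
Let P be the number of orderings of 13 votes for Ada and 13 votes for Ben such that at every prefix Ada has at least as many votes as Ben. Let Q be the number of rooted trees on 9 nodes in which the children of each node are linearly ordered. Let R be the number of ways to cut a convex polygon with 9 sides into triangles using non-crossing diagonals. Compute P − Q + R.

Ballot sequences with n votes each where one side never trails are Dyck words, counted by C_n; here n = 13. So P = C_13 = 742900.
Rooted ordered (plane) trees on m nodes have m−1 edges and are counted by C_{m−1}; m = 9 gives C_8. So Q = C_8 = 1430.
A convex 9-gon is triangulated into 7 triangles, and the number of such triangulations is the Catalan number C_{9−2} = C_7. So R = C_7 = 429.
P − Q + R = 742900 − 1430 + 429 = 741899.

741899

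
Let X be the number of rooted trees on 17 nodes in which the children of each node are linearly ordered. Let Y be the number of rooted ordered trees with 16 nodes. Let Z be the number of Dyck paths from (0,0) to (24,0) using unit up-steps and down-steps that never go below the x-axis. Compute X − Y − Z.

25454813

A rooted plane tree on 17 nodes has 16 edges, and such trees are counted by C_16. So X = C_16 = 35357670.
A rooted plane tree on 16 nodes has 15 edges, and such trees are counted by C_15. So Y = C_15 = 9694845.
Paths of 12 up- and 12 down-steps that never dip below the axis are Dyck paths; their count is C_12. So Z = C_12 = 208012.
X − Y − Z = 35357670 − 9694845 − 208012 = 25454813.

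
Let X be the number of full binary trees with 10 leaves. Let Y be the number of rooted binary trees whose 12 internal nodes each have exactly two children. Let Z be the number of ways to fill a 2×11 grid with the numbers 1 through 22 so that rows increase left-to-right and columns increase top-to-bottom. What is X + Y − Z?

A full binary tree with L leaves has L−1 internal nodes and is counted by C_{L−1}; L = 10 gives C_9. So X = C_9 = 4862.
Full binary trees with n internal nodes are counted by C_n; here n = 12. So Y = C_12 = 208012.
Standard Young tableaux of shape 2×n are counted by C_n; here n = 11. So Z = C_11 = 58786.
X + Y − Z = 4862 + 208012 − 58786 = 154088.

154088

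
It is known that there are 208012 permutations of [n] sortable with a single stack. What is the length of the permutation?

12

Stack-sortable permutations of [n] are counted by C_n. Since C_12 = 208012, the index is 12.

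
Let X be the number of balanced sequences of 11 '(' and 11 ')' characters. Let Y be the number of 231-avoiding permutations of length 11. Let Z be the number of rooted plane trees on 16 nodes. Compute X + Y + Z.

A balanced arrangement of 11 bracket pairs is a Dyck word of semilength 11, so the count is C_11. So X = C_11 = 58786.
For any fixed pattern of length 3, the pattern-avoiding permutations of [11] number C_11. So Y = C_11 = 58786.
Rooted ordered (plane) trees on m nodes have m−1 edges and are counted by C_{m−1}; m = 16 gives C_15. So Z = C_15 = 9694845.
X + Y + Z = 58786 + 58786 + 9694845 = 9812417.

9812417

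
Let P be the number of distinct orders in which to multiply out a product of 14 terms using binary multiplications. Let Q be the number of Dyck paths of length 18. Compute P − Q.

Ways to associate a product of 14 factors correspond to binary trees on 14 leaves, so the count is C_13. So P = C_13 = 742900.
A Dyck path with 9 up-steps and 9 down-steps has semilength 9, so there are C_9 of them. So Q = C_9 = 4862.
P − Q = 742900 − 4862 = 738038.

738038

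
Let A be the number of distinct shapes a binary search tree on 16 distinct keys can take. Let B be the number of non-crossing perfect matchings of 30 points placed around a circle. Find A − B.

25662825

There are C_n binary search tree shapes on n keys; with n = 16 that is C_16. So A = C_16 = 35357670.
Non-crossing perfect matchings of 2n points on a circle are counted by C_n; with 30 points, n = 15. So B = C_15 = 9694845.
A − B = 35357670 − 9694845 = 25662825.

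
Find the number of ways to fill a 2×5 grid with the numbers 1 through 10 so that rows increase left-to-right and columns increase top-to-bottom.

42

Standard Young tableaux of shape 2×n are counted by C_n; here n = 5.
C_5 = C_4 · 2(2·4+1)/(4+2) = 14 · 18/6 = 42.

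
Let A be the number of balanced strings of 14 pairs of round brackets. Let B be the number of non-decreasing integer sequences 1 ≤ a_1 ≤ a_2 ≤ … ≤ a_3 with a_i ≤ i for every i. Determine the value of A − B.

With 14 pairs the number of balanced bracket strings is the Catalan number C_14. So A = C_14 = 2674440.
Such sub-staircase sequences of length n are counted by C_n; here n = 3. So B = C_3 = 5.
A − B = 2674440 − 5 = 2674435.

2674435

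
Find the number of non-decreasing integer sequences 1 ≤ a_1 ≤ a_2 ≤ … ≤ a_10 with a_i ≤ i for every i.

Such sub-staircase sequences of length n are counted by C_n; here n = 10.
C_10 = C(20,10)/11 = 184756/11 = 16796.

16796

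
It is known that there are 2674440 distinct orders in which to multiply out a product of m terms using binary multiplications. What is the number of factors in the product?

15

Parenthesizations of m factors are counted by C_{m−1}. The Catalan number equal to 2674440 is C_14.
So the index is 14, and the number of factors is 14 + 1 = 15.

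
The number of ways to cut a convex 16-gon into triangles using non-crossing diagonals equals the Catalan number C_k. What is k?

A convex 16-gon is triangulated into 14 triangles, and the number of such triangulations is the Catalan number C_{16−2} = C_14.

14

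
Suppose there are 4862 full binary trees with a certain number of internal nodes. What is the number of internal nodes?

Full binary trees with n internal nodes are counted by C_n; 4862 = C_9.

9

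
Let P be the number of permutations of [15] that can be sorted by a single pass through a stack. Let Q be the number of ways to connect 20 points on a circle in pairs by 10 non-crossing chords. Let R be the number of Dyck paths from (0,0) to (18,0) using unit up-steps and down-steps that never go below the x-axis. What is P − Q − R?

9673187

Stack-sortable permutations are exactly the 231-avoiding ones, counted by C_n; here n = 15. So P = C_15 = 9694845.
Pairing 20 circle points by 10 non-crossing chords gives C_10 matchings. So Q = C_10 = 16796.
Paths of 9 up- and 9 down-steps that never dip below the axis are Dyck paths; their count is C_9. So R = C_9 = 4862.
P − Q − R = 9694845 − 16796 − 4862 = 9673187.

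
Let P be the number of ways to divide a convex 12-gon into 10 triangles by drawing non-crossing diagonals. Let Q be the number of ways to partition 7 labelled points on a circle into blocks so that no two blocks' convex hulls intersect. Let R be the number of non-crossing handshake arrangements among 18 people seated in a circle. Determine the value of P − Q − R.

Triangulations of a convex m-gon are counted by C_{m−2}; with m = 12 this is C_10. So P = C_10 = 16796.
The non-crossing partitions of [7] form a lattice of size C_7. So Q = C_7 = 429.
With 18 = 2·9 people, non-crossing handshake pairings are non-crossing perfect matchings on a circle, counted by C_9. So R = C_9 = 4862.
P − Q − R = 16796 − 429 − 4862 = 11505.

11505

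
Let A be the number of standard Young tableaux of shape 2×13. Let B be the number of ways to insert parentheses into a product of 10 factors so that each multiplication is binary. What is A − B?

738038

By the hook-length formula (or a Dyck-path bijection), SYT of shape 2×13 number C_13. So A = C_13 = 742900.
Bracketing 10 factors into binary products is counted by C_{10−1} = C_9. So B = C_9 = 4862.
A − B = 742900 − 4862 = 738038.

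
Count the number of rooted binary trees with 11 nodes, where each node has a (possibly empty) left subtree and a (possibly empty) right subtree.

Binary trees (left/right distinguished) on n nodes are counted by C_n; here n = 11.
C_11 = C(22,11)/12 = 705432/12 = 58786.

58786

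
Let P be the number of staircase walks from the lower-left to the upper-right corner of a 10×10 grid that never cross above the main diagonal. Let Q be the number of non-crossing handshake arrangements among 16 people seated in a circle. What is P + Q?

Monotone paths in an n×n grid that stay weakly below the diagonal are counted by C_n; here n = 10. So P = C_10 = 16796.
With 16 = 2·8 people, non-crossing handshake pairings are non-crossing perfect matchings on a circle, counted by C_8. So Q = C_8 = 1430.
P + Q = 16796 + 1430 = 18226.

18226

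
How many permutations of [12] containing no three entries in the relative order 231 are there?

208012

For any fixed pattern of length 3, the pattern-avoiding permutations of [12] number C_12.
C_12 = C(24,12)/13 = 2704156/13 = 208012.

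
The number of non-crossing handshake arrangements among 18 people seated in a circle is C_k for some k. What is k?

9

With 18 = 2·9 people, non-crossing handshake pairings are non-crossing perfect matchings on a circle, counted by C_9.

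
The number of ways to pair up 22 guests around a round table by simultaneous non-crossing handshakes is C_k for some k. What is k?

11

Non-crossing handshake pairings of 2n people are counted by C_n; 22 people gives n = 11.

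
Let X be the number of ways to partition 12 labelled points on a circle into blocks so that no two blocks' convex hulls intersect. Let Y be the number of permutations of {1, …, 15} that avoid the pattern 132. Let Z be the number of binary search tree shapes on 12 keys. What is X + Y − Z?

Non-crossing partitions of an n-element set are counted by C_n; here n = 12. So X = C_12 = 208012.
For any fixed pattern of length 3, the pattern-avoiding permutations of [15] number C_15. So Y = C_15 = 9694845.
Rooted binary trees with 12 nodes (each child slot possibly empty) number C_12. So Z = C_12 = 208012.
X + Y − Z = 208012 + 9694845 − 208012 = 9694845.

9694845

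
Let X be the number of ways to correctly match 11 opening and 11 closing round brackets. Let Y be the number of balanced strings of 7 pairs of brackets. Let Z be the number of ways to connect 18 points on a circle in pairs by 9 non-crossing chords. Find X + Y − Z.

With 11 pairs the number of balanced bracket strings is the Catalan number C_11. So X = C_11 = 58786.
Balanced strings of n pairs of brackets are counted by C_n; here n = 7. So Y = C_7 = 429.
Pairing 18 circle points by 9 non-crossing chords gives C_9 matchings. So Z = C_9 = 4862.
X + Y − Z = 58786 + 429 − 4862 = 54353.

54353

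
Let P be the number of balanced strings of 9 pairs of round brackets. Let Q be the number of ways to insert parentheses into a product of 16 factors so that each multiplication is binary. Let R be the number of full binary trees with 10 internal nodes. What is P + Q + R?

Balanced strings of n pairs of brackets are counted by C_n; here n = 9. So P = C_9 = 4862.
Bracketing 16 factors into binary products is counted by C_{16−1} = C_15. So Q = C_15 = 9694845.
The number of full binary trees on 10 internal nodes is the Catalan number C_10. So R = C_10 = 16796.
P + Q + R = 4862 + 9694845 + 16796 = 9716503.

9716503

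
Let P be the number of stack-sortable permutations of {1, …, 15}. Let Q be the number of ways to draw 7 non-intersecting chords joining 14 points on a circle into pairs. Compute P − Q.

9694416

By Knuth's characterisation, the stack-sortable permutations of length 15 are the 231-avoiders, numbering C_15. So P = C_15 = 9694845.
Non-crossing perfect matchings of 2n points on a circle are counted by C_n; with 14 points, n = 7. So Q = C_7 = 429.
P − Q = 9694845 − 429 = 9694416.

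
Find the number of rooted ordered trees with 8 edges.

Rooted ordered trees with n edges are counted by C_n; here n = 8.
C_8 = C(16,8)/9 = 12870/9 = 1430.

1430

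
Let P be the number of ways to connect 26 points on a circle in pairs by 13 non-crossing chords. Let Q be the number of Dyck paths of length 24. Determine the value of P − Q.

Non-crossing perfect matchings of 2n points on a circle are counted by C_n; with 26 points, n = 13. So P = C_13 = 742900.
A Dyck path with 12 up-steps and 12 down-steps has semilength 12, so there are C_12 of them. So Q = C_12 = 208012.
P − Q = 742900 − 208012 = 534888.

534888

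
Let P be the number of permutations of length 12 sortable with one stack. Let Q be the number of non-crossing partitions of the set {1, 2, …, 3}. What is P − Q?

208007

By Knuth's characterisation, the stack-sortable permutations of length 12 are the 231-avoiders, numbering C_12. So P = C_12 = 208012.
Non-crossing partitions of an n-element set are counted by C_n; here n = 3. So Q = C_3 = 5.
P − Q = 208012 − 5 = 208007.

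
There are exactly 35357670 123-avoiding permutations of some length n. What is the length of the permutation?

16

Permutations of [n] avoiding a fixed length-3 pattern are counted by C_n; 35357670 = C_16.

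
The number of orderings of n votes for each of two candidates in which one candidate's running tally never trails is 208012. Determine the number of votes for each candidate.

Such ballot sequences with n votes each are counted by C_n. The Catalan number equal to 208012 is C_12.

12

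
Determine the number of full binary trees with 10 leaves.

4862

Full binary trees with 10 leaves have 10−1 = 9 internal nodes, so there are C_9 of them.
C_9 = 4862.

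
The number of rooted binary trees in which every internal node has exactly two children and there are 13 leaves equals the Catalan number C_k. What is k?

A full binary tree with L leaves has L−1 internal nodes and is counted by C_{L−1}; L = 13 gives C_12.

12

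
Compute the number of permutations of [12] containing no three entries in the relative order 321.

208012

For any fixed pattern of length 3, the pattern-avoiding permutations of [12] number C_12.
C_12 = 208012.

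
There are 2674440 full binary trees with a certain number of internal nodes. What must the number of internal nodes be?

14

Full binary trees with n internal nodes are counted by C_n. Since C_14 = 2674440, the index is 14.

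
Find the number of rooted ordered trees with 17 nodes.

35357670

A rooted plane tree on 17 nodes has 16 edges, and such trees are counted by C_16.
C_16 = C(32,16)/17 = 601080390/17 = 35357670.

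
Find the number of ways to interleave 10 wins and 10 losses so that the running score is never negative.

Ballot sequences with n votes each where one side never trails are Dyck words, counted by C_n; here n = 10.
C_10 = C_9 · 2(2·9+1)/(9+2) = 4862 · 38/11 = 16796.

16796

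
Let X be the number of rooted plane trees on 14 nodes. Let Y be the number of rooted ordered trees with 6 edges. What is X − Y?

Rooted ordered (plane) trees on m nodes have m−1 edges and are counted by C_{m−1}; m = 14 gives C_13. So X = C_13 = 742900.
A rooted plane tree with 6 edges has 7 nodes, and the count is C_6. So Y = C_6 = 132.
X − Y = 742900 − 132 = 742768.

742768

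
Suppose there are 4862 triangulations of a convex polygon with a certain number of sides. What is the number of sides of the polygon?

11

Triangulations of a convex m-gon are counted by C_{m−2}. The Catalan number equal to 4862 is C_9.
So m − 2 = 9, giving m = 11 sides.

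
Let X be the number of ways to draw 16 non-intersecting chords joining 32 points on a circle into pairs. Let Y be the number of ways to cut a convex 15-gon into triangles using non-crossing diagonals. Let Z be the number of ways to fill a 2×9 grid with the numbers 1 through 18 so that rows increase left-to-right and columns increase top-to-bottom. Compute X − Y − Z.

Pairing 32 circle points by 16 non-crossing chords gives C_16 matchings. So X = C_16 = 35357670.
Triangulations of a convex m-gon are counted by C_{m−2}; with m = 15 this is C_13. So Y = C_13 = 742900.
By the hook-length formula (or a Dyck-path bijection), SYT of shape 2×9 number C_9. So Z = C_9 = 4862.
X − Y − Z = 35357670 − 742900 − 4862 = 34609908.

34609908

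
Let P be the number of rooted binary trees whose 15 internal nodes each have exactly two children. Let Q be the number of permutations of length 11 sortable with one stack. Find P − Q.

The number of full binary trees on 15 internal nodes is the Catalan number C_15. So P = C_15 = 9694845.
By Knuth's characterisation, the stack-sortable permutations of length 11 are the 231-avoiders, numbering C_11. So Q = C_11 = 58786.
P − Q = 9694845 − 58786 = 9636059.

9636059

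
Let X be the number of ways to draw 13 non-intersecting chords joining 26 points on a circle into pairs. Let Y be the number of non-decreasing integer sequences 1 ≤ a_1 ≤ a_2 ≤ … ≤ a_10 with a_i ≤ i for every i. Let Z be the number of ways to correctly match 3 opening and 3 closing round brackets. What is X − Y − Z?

Non-crossing perfect matchings of 2n points on a circle are counted by C_n; with 26 points, n = 13. So X = C_13 = 742900.
Weakly increasing sequences with a_i ≤ i biject with Dyck paths of semilength 10, so there are C_10. So Y = C_10 = 16796.
With 3 pairs the number of balanced bracket strings is the Catalan number C_3. So Z = C_3 = 5.
X − Y − Z = 742900 − 16796 − 5 = 726099.

726099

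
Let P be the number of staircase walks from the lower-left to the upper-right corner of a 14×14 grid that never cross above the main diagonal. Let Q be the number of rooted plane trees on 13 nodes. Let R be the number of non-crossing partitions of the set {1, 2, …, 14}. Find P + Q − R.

Sub-diagonal monotone paths from (0,0) to (14,14) biject with Dyck paths of semilength 14, giving C_14. So P = C_14 = 2674440.
A rooted plane tree on 13 nodes has 12 edges, and such trees are counted by C_12. So Q = C_12 = 208012.
Non-crossing partitions of an n-element set are counted by C_n; here n = 14. So R = C_14 = 2674440.
P + Q − R = 2674440 + 208012 − 2674440 = 208012.

208012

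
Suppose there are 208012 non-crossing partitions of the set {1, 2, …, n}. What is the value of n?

12

Non-crossing partitions of [n] are counted by C_n, and C_12 = 208012.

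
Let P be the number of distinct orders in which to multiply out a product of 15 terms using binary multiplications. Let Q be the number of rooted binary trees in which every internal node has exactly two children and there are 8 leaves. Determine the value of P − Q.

Ways to associate a product of 15 factors correspond to binary trees on 15 leaves, so the count is C_14. So P = C_14 = 2674440.
Full binary trees with 8 leaves have 8−1 = 7 internal nodes, so there are C_7 of them. So Q = C_7 = 429.
P − Q = 2674440 − 429 = 2674011.

2674011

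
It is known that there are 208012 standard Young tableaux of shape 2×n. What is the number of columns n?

Standard Young tableaux of shape 2×n are counted by C_n, and C_12 = 208012.

12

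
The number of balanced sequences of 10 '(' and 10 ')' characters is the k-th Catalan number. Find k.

10

Balanced strings of n pairs of brackets are counted by C_n; here n = 10.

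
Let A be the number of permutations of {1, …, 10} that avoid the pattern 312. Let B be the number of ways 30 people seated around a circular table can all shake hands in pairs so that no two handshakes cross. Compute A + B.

Permutations of [n] avoiding any single length-3 pattern are counted by C_n; here n = 10. So A = C_10 = 16796.
With 30 = 2·15 people, non-crossing handshake pairings are non-crossing perfect matchings on a circle, counted by C_15. So B = C_15 = 9694845.
A + B = 16796 + 9694845 = 9711641.

9711641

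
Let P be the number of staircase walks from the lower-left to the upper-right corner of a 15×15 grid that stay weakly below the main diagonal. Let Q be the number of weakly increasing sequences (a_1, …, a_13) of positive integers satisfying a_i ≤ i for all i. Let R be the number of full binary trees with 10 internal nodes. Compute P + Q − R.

10420949

Sub-diagonal monotone paths from (0,0) to (15,15) biject with Dyck paths of semilength 15, giving C_15. So P = C_15 = 9694845.
Weakly increasing sequences with a_i ≤ i biject with Dyck paths of semilength 13, so there are C_13. So Q = C_13 = 742900.
The number of full binary trees on 10 internal nodes is the Catalan number C_10. So R = C_10 = 16796.
P + Q − R = 9694845 + 742900 − 16796 = 10420949.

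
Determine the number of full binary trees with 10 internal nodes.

Full binary trees with n internal nodes are counted by C_n; here n = 10.
C_10 = C_9 · 2(2·9+1)/(9+2) = 4862 · 38/11 = 16796.

16796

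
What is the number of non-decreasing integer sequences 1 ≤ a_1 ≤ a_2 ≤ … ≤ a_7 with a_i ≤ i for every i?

429

Weakly increasing sequences with a_i ≤ i biject with Dyck paths of semilength 7, so there are C_7.
C_7 = C(14,7)/8 = 3432/8 = 429.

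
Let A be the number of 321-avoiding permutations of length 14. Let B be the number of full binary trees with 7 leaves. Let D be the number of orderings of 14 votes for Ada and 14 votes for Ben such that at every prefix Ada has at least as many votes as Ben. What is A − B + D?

5348748

For any fixed pattern of length 3, the pattern-avoiding permutations of [14] number C_14. So A = C_14 = 2674440.
Full binary trees with 7 leaves have 7−1 = 6 internal nodes, so there are C_6 of them. So B = C_6 = 132.
Reading a vote for the leader as '(' and for the other as ')' turns such a sequence into a balanced string of 14 pairs, so the count is C_14. So D = C_14 = 2674440.
A − B + D = 2674440 − 132 + 2674440 = 5348748.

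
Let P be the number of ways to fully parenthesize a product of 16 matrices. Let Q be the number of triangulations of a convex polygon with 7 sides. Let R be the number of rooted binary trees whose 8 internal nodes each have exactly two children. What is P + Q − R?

Bracketing 16 factors into binary products is counted by C_{16−1} = C_15. So P = C_15 = 9694845.
Triangulations of a convex m-gon are counted by C_{m−2}; with m = 7 this is C_5. So Q = C_5 = 42.
The number of full binary trees on 8 internal nodes is the Catalan number C_8. So R = C_8 = 1430.
P + Q − R = 9694845 + 42 − 1430 = 9693457.

9693457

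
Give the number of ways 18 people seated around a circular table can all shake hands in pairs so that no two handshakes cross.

Non-crossing handshake pairings of 2n people are counted by C_n; 18 people gives n = 9.
C_9 = C(18,9)/10 = 48620/10 = 4862.

4862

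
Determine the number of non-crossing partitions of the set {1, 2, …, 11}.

58786

The non-crossing partitions of [11] form a lattice of size C_11.
C_11 = C(22,11)/12 = 705432/12 = 58786.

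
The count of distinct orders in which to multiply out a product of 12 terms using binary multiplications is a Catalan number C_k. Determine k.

Parenthesizations of m factors correspond to full binary trees with m leaves, counted by C_{m−1}; m = 12 gives C_11.

11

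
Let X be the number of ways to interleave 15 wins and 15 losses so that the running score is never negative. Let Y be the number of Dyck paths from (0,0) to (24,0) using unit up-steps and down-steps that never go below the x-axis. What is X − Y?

Reading a vote for the leader as '(' and for the other as ')' turns such a sequence into a balanced string of 15 pairs, so the count is C_15. So X = C_15 = 9694845.
Paths of 12 up- and 12 down-steps that never dip below the axis are Dyck paths; their count is C_12. So Y = C_12 = 208012.
X − Y = 9694845 − 208012 = 9486833.

9486833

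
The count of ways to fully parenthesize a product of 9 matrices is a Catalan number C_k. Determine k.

Bracketing 9 factors into binary products is counted by C_{9−1} = C_8.

8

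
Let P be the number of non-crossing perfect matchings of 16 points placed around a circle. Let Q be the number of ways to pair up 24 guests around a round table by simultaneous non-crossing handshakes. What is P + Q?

Pairing 16 circle points by 8 non-crossing chords gives C_8 matchings. So P = C_8 = 1430.
Non-crossing handshake pairings of 2n people are counted by C_n; 24 people gives n = 12. So Q = C_12 = 208012.
P + Q = 1430 + 208012 = 209442.

209442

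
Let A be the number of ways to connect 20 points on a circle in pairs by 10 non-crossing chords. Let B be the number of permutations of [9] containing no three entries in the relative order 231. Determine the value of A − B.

11934

Pairing 20 circle points by 10 non-crossing chords gives C_10 matchings. So A = C_10 = 16796.
For any fixed pattern of length 3, the pattern-avoiding permutations of [9] number C_9. So B = C_9 = 4862.
A − B = 16796 − 4862 = 11934.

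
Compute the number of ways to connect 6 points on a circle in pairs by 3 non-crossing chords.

5

Non-crossing perfect matchings of 2n points on a circle are counted by C_n; with 6 points, n = 3.
C_3 = C(6,3)/4 = 20/4 = 5.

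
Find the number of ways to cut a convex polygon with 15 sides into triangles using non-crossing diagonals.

The number of triangulations of a 15-gon is the Catalan number C_13 (index = sides − 2).
C_13 = C(26,13)/14 = 10400600/14 = 742900.

742900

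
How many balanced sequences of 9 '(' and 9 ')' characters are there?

With 9 pairs the number of balanced bracket strings is the Catalan number C_9.
C_9 = 4862.

4862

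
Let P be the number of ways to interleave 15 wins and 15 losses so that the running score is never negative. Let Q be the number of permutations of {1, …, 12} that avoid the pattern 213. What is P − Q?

9486833

Ballot sequences with n votes each where one side never trails are Dyck words, counted by C_n; here n = 15. So P = C_15 = 9694845.
For any fixed pattern of length 3, the pattern-avoiding permutations of [12] number C_12. So Q = C_12 = 208012.
P − Q = 9694845 − 208012 = 9486833.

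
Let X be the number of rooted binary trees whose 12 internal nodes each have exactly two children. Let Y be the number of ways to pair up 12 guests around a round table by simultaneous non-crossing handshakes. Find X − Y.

Full binary trees with n internal nodes are counted by C_n; here n = 12. So X = C_12 = 208012.
Non-crossing handshake pairings of 2n people are counted by C_n; 12 people gives n = 6. So Y = C_6 = 132.
X − Y = 208012 − 132 = 207880.

207880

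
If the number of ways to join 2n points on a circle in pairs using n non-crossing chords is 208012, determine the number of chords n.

12

Non-crossing pairings of 2n points on a circle are counted by C_n, and C_12 = 208012.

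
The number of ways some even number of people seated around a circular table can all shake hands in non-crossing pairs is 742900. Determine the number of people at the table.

26

Non-crossing handshake pairings of 2n people are counted by C_n. The Catalan number equal to 742900 is C_13.
So n = 13, and there are 2n = 26 people.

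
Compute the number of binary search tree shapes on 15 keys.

Binary trees (left/right distinguished) on n nodes are counted by C_n; here n = 15.
C_15 = C(30,15)/16 = 155117520/16 = 9694845.

9694845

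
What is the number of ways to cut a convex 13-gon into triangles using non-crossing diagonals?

Triangulations of a convex m-gon are counted by C_{m−2}; with m = 13 this is C_11.
C_11 = C_10 · 2(2·10+1)/(10+2) = 16796 · 42/12 = 58786.

58786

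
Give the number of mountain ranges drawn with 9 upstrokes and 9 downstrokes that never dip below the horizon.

A Dyck path with 9 up-steps and 9 down-steps has semilength 9, so there are C_9 of them.
C_9 = 4862.

4862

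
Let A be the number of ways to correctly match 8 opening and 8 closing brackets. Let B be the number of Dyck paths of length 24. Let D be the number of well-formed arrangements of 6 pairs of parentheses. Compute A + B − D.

Balanced strings of n pairs of brackets are counted by C_n; here n = 8. So A = C_8 = 1430.
Dyck paths of semilength n (length 2n) are counted by C_n; here n = 12. So B = C_12 = 208012.
With 6 pairs the number of balanced bracket strings is the Catalan number C_6. So D = C_6 = 132.
A + B − D = 1430 + 208012 − 132 = 209310.

209310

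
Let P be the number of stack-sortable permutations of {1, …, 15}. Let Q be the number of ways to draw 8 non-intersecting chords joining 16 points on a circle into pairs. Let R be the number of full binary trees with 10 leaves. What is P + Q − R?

Stack-sortable permutations are exactly the 231-avoiding ones, counted by C_n; here n = 15. So P = C_15 = 9694845.
Pairing 16 circle points by 8 non-crossing chords gives C_8 matchings. So Q = C_8 = 1430.
Full binary trees with 10 leaves have 10−1 = 9 internal nodes, so there are C_9 of them. So R = C_9 = 4862.
P + Q − R = 9694845 + 1430 − 4862 = 9691413.

9691413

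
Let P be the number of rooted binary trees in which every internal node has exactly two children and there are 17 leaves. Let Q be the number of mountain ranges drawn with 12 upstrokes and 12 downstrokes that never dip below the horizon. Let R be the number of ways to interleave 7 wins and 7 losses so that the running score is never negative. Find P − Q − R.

35149229

A full binary tree with L leaves has L−1 internal nodes and is counted by C_{L−1}; L = 17 gives C_16. So P = C_16 = 35357670.
A Dyck path with 12 up-steps and 12 down-steps has semilength 12, so there are C_12 of them. So Q = C_12 = 208012.
Reading a vote for the leader as '(' and for the other as ')' turns such a sequence into a balanced string of 7 pairs, so the count is C_7. So R = C_7 = 429.
P − Q − R = 35357670 − 208012 − 429 = 35149229.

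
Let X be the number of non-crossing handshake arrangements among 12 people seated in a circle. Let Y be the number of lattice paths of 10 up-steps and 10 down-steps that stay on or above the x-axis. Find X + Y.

With 12 = 2·6 people, non-crossing handshake pairings are non-crossing perfect matchings on a circle, counted by C_6. So X = C_6 = 132.
A Dyck path with 10 up-steps and 10 down-steps has semilength 10, so there are C_10 of them. So Y = C_10 = 16796.
X + Y = 132 + 16796 = 16928.

16928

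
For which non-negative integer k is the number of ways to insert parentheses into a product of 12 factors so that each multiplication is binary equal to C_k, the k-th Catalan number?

Ways to associate a product of 12 factors correspond to binary trees on 12 leaves, so the count is C_11.

11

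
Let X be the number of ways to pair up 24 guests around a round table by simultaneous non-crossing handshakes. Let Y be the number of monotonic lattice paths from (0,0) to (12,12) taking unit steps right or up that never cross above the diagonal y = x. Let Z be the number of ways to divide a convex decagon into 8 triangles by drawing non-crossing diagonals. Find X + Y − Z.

414594

With 24 = 2·12 people, non-crossing handshake pairings are non-crossing perfect matchings on a circle, counted by C_12. So X = C_12 = 208012.
Monotone paths in an n×n grid that stay weakly below the diagonal are counted by C_n; here n = 12. So Y = C_12 = 208012.
The number of triangulations of a 10-gon is the Catalan number C_8 (index = sides − 2). So Z = C_8 = 1430.
X + Y − Z = 208012 + 208012 − 1430 = 414594.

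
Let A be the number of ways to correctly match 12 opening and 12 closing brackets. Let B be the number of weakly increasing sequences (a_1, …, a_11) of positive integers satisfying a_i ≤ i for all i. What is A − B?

With 12 pairs the number of balanced bracket strings is the Catalan number C_12. So A = C_12 = 208012.
Weakly increasing sequences with a_i ≤ i biject with Dyck paths of semilength 11, so there are C_11. So B = C_11 = 58786.
A − B = 208012 − 58786 = 149226.

149226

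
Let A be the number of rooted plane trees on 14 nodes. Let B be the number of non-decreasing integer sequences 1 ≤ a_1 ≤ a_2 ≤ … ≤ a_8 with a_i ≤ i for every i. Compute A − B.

741470

A rooted plane tree on 14 nodes has 13 edges, and such trees are counted by C_13. So A = C_13 = 742900.
Such sub-staircase sequences of length n are counted by C_n; here n = 8. So B = C_8 = 1430.
A − B = 742900 − 1430 = 741470.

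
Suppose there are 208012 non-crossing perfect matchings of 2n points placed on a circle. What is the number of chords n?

Non-crossing pairings of 2n points on a circle are counted by C_n. The Catalan number equal to 208012 is C_12.

12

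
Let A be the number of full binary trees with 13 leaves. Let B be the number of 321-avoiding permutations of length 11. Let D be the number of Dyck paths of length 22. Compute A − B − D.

90440

A full binary tree with L leaves has L−1 internal nodes and is counted by C_{L−1}; L = 13 gives C_12. So A = C_12 = 208012.
For any fixed pattern of length 3, the pattern-avoiding permutations of [11] number C_11. So B = C_11 = 58786.
Dyck paths of semilength n (length 2n) are counted by C_n; here n = 11. So D = C_11 = 58786.
A − B − D = 208012 − 58786 − 58786 = 90440.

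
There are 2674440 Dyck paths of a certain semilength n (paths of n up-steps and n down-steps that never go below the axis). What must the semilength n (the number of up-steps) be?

Dyck paths of semilength n are counted by C_n. The Catalan number equal to 2674440 is C_14.

14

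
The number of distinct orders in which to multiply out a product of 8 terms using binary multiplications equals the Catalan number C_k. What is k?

7

Ways to associate a product of 8 factors correspond to binary trees on 8 leaves, so the count is C_7.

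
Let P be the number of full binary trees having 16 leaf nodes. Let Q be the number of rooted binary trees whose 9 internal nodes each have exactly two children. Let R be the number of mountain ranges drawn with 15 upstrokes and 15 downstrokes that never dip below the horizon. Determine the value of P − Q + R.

19384828

A full binary tree with L leaves has L−1 internal nodes and is counted by C_{L−1}; L = 16 gives C_15. So P = C_15 = 9694845.
Full binary trees with n internal nodes are counted by C_n; here n = 9. So Q = C_9 = 4862.
Dyck paths of semilength n (length 2n) are counted by C_n; here n = 15. So R = C_15 = 9694845.
P − Q + R = 9694845 − 4862 + 9694845 = 19384828.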